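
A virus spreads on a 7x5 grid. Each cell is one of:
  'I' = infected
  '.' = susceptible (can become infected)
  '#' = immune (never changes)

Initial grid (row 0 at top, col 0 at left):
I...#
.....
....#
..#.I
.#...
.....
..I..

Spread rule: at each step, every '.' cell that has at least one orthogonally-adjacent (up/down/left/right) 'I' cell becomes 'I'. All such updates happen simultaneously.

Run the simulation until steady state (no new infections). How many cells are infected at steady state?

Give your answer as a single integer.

Step 0 (initial): 3 infected
Step 1: +7 new -> 10 infected
Step 2: +11 new -> 21 infected
Step 3: +7 new -> 28 infected
Step 4: +3 new -> 31 infected
Step 5: +0 new -> 31 infected

Answer: 31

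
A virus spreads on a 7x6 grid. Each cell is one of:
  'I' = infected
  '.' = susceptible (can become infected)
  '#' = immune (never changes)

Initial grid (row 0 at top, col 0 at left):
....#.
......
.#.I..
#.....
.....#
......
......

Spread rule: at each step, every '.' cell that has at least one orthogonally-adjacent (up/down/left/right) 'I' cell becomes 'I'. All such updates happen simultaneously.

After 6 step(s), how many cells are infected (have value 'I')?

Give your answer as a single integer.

Step 0 (initial): 1 infected
Step 1: +4 new -> 5 infected
Step 2: +7 new -> 12 infected
Step 3: +8 new -> 20 infected
Step 4: +7 new -> 27 infected
Step 5: +7 new -> 34 infected
Step 6: +3 new -> 37 infected

Answer: 37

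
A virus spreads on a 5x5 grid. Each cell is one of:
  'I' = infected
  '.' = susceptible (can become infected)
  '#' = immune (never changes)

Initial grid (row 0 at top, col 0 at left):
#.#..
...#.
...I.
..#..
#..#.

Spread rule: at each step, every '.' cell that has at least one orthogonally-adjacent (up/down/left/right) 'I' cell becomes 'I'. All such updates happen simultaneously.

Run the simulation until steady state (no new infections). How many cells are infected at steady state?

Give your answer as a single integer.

Answer: 19

Derivation:
Step 0 (initial): 1 infected
Step 1: +3 new -> 4 infected
Step 2: +4 new -> 8 infected
Step 3: +5 new -> 13 infected
Step 4: +5 new -> 18 infected
Step 5: +1 new -> 19 infected
Step 6: +0 new -> 19 infected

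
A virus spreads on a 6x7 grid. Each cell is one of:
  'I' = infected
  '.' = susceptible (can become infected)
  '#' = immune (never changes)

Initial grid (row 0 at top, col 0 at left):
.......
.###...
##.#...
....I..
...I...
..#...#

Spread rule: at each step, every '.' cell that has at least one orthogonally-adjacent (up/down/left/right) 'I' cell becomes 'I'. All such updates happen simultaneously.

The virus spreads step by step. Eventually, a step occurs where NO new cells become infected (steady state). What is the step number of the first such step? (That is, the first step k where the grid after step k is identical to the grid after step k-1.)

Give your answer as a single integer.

Answer: 9

Derivation:
Step 0 (initial): 2 infected
Step 1: +6 new -> 8 infected
Step 2: +7 new -> 15 infected
Step 3: +9 new -> 24 infected
Step 4: +5 new -> 29 infected
Step 5: +2 new -> 31 infected
Step 6: +1 new -> 32 infected
Step 7: +1 new -> 33 infected
Step 8: +1 new -> 34 infected
Step 9: +0 new -> 34 infected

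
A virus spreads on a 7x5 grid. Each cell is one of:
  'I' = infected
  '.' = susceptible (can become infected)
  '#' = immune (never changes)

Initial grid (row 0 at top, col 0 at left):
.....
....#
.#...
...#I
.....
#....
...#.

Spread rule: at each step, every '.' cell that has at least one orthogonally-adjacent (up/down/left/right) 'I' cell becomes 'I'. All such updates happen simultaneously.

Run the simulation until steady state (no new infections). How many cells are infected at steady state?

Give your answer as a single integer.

Answer: 30

Derivation:
Step 0 (initial): 1 infected
Step 1: +2 new -> 3 infected
Step 2: +3 new -> 6 infected
Step 3: +5 new -> 11 infected
Step 4: +5 new -> 16 infected
Step 5: +7 new -> 23 infected
Step 6: +4 new -> 27 infected
Step 7: +3 new -> 30 infected
Step 8: +0 new -> 30 infected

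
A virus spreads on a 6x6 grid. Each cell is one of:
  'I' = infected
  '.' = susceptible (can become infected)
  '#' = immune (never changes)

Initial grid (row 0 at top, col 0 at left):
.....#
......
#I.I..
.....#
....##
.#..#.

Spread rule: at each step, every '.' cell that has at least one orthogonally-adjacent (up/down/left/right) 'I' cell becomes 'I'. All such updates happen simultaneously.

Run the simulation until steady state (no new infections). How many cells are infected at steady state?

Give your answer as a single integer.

Step 0 (initial): 2 infected
Step 1: +6 new -> 8 infected
Step 2: +11 new -> 19 infected
Step 3: +7 new -> 26 infected
Step 4: +2 new -> 28 infected
Step 5: +0 new -> 28 infected

Answer: 28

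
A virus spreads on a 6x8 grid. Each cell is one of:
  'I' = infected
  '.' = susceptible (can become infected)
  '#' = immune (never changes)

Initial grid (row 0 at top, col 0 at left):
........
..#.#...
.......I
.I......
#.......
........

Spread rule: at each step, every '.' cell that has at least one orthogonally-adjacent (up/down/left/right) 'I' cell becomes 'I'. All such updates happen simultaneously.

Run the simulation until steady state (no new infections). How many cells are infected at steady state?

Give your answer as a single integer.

Answer: 45

Derivation:
Step 0 (initial): 2 infected
Step 1: +7 new -> 9 infected
Step 2: +11 new -> 20 infected
Step 3: +13 new -> 33 infected
Step 4: +8 new -> 41 infected
Step 5: +4 new -> 45 infected
Step 6: +0 new -> 45 infected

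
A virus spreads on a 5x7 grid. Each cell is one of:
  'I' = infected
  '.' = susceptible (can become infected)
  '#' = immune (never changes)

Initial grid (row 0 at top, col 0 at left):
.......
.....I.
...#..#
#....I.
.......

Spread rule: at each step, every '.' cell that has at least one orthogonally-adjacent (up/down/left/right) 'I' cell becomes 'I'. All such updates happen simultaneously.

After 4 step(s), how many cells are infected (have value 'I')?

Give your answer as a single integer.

Answer: 25

Derivation:
Step 0 (initial): 2 infected
Step 1: +7 new -> 9 infected
Step 2: +7 new -> 16 infected
Step 3: +4 new -> 20 infected
Step 4: +5 new -> 25 infected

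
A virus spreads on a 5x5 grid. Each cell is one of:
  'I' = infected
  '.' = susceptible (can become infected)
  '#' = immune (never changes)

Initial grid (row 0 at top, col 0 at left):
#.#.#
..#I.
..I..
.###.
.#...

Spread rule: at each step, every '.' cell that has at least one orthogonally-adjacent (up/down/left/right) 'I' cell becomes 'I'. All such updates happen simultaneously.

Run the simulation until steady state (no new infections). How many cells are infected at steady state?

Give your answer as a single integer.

Answer: 17

Derivation:
Step 0 (initial): 2 infected
Step 1: +4 new -> 6 infected
Step 2: +3 new -> 9 infected
Step 3: +4 new -> 13 infected
Step 4: +2 new -> 15 infected
Step 5: +1 new -> 16 infected
Step 6: +1 new -> 17 infected
Step 7: +0 new -> 17 infected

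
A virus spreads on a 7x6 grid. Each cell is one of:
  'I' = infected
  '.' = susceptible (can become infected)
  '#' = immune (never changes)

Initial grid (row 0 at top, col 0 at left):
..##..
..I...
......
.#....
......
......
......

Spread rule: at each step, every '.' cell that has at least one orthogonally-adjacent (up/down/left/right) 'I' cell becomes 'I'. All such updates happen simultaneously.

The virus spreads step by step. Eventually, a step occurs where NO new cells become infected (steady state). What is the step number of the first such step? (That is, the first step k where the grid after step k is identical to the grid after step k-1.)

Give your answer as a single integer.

Step 0 (initial): 1 infected
Step 1: +3 new -> 4 infected
Step 2: +6 new -> 10 infected
Step 3: +7 new -> 17 infected
Step 4: +7 new -> 24 infected
Step 5: +6 new -> 30 infected
Step 6: +5 new -> 35 infected
Step 7: +3 new -> 38 infected
Step 8: +1 new -> 39 infected
Step 9: +0 new -> 39 infected

Answer: 9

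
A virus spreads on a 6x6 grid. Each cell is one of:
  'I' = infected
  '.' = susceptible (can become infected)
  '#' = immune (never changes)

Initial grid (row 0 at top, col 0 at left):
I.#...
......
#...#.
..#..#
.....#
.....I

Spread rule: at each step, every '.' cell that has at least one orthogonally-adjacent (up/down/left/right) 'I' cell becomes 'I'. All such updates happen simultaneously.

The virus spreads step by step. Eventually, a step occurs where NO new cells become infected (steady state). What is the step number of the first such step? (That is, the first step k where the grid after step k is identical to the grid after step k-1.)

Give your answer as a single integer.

Step 0 (initial): 2 infected
Step 1: +3 new -> 5 infected
Step 2: +3 new -> 8 infected
Step 3: +5 new -> 13 infected
Step 4: +6 new -> 19 infected
Step 5: +6 new -> 25 infected
Step 6: +3 new -> 28 infected
Step 7: +2 new -> 30 infected
Step 8: +0 new -> 30 infected

Answer: 8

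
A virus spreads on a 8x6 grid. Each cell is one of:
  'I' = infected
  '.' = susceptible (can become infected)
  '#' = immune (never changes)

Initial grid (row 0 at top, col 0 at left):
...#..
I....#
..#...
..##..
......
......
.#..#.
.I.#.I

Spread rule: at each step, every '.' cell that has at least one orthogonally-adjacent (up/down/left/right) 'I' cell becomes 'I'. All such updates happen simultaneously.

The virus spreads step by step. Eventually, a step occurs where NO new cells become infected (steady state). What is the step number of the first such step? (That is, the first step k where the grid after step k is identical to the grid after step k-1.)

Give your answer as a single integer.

Answer: 7

Derivation:
Step 0 (initial): 3 infected
Step 1: +7 new -> 10 infected
Step 2: +7 new -> 17 infected
Step 3: +9 new -> 26 infected
Step 4: +8 new -> 34 infected
Step 5: +5 new -> 39 infected
Step 6: +1 new -> 40 infected
Step 7: +0 new -> 40 infected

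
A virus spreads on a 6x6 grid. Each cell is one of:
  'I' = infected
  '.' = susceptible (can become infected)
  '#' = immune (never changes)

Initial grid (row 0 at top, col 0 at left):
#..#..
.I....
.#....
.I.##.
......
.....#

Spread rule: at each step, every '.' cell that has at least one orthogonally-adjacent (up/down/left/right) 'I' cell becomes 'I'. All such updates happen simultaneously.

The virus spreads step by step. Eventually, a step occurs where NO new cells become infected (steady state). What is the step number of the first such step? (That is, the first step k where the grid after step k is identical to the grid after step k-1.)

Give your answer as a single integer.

Answer: 7

Derivation:
Step 0 (initial): 2 infected
Step 1: +6 new -> 8 infected
Step 2: +7 new -> 15 infected
Step 3: +5 new -> 20 infected
Step 4: +5 new -> 25 infected
Step 5: +4 new -> 29 infected
Step 6: +1 new -> 30 infected
Step 7: +0 new -> 30 infected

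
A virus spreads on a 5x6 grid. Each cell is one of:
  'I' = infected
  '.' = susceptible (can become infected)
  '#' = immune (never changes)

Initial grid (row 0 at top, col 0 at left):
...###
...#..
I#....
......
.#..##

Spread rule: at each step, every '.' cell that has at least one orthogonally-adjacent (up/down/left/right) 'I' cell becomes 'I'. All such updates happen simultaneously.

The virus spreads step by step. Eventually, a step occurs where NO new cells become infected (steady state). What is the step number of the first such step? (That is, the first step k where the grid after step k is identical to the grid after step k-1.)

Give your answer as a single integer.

Step 0 (initial): 1 infected
Step 1: +2 new -> 3 infected
Step 2: +4 new -> 7 infected
Step 3: +3 new -> 10 infected
Step 4: +4 new -> 14 infected
Step 5: +3 new -> 17 infected
Step 6: +2 new -> 19 infected
Step 7: +2 new -> 21 infected
Step 8: +1 new -> 22 infected
Step 9: +0 new -> 22 infected

Answer: 9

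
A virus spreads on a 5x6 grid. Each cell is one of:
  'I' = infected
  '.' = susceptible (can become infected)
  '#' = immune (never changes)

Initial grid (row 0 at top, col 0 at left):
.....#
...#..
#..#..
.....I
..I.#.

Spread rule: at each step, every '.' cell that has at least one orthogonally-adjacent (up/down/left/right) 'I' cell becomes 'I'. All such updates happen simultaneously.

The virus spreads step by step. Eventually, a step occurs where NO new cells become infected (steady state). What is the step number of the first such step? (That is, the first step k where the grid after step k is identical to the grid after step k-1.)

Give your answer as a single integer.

Answer: 7

Derivation:
Step 0 (initial): 2 infected
Step 1: +6 new -> 8 infected
Step 2: +6 new -> 14 infected
Step 3: +4 new -> 18 infected
Step 4: +3 new -> 21 infected
Step 5: +3 new -> 24 infected
Step 6: +1 new -> 25 infected
Step 7: +0 new -> 25 infected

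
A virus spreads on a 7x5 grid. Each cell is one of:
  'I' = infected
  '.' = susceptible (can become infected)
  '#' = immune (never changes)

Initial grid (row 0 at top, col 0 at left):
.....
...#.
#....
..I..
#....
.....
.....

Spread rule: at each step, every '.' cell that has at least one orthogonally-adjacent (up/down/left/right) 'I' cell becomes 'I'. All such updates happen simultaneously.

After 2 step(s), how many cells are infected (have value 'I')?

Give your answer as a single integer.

Answer: 13

Derivation:
Step 0 (initial): 1 infected
Step 1: +4 new -> 5 infected
Step 2: +8 new -> 13 infected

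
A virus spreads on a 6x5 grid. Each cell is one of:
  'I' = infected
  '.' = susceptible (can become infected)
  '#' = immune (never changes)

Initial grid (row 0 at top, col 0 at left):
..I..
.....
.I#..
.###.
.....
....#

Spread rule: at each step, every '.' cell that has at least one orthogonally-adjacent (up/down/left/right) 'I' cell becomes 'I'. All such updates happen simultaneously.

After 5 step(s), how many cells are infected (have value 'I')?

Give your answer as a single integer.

Answer: 21

Derivation:
Step 0 (initial): 2 infected
Step 1: +5 new -> 7 infected
Step 2: +5 new -> 12 infected
Step 3: +3 new -> 15 infected
Step 4: +3 new -> 18 infected
Step 5: +3 new -> 21 infected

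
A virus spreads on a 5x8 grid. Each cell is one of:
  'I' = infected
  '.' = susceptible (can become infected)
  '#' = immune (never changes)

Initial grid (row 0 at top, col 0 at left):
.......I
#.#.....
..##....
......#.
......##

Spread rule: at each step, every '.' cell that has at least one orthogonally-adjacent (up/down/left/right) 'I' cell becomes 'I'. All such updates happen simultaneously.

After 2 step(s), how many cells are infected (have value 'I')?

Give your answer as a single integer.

Step 0 (initial): 1 infected
Step 1: +2 new -> 3 infected
Step 2: +3 new -> 6 infected

Answer: 6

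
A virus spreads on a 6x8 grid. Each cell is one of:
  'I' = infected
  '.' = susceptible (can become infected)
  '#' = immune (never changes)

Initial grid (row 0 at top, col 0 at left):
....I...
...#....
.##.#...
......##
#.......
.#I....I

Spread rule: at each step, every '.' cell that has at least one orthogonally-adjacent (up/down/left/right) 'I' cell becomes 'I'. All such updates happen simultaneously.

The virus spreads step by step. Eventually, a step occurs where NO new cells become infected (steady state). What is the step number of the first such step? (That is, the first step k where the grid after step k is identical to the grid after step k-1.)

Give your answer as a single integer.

Answer: 6

Derivation:
Step 0 (initial): 3 infected
Step 1: +7 new -> 10 infected
Step 2: +9 new -> 19 infected
Step 3: +9 new -> 28 infected
Step 4: +8 new -> 36 infected
Step 5: +3 new -> 39 infected
Step 6: +0 new -> 39 infected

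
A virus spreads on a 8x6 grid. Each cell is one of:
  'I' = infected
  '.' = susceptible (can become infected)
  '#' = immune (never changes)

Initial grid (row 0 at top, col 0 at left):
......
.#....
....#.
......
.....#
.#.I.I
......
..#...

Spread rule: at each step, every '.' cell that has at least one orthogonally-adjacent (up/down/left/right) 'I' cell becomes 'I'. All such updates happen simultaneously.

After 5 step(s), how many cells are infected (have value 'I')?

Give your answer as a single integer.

Step 0 (initial): 2 infected
Step 1: +5 new -> 7 infected
Step 2: +7 new -> 14 infected
Step 3: +6 new -> 20 infected
Step 4: +7 new -> 27 infected
Step 5: +8 new -> 35 infected

Answer: 35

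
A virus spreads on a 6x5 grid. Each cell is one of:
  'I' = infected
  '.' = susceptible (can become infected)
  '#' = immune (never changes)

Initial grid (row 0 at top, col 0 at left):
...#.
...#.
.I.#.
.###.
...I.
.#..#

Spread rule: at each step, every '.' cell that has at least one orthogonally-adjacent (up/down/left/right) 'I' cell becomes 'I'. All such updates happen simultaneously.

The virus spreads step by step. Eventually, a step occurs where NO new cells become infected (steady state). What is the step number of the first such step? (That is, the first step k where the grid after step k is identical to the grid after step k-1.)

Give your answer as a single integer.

Answer: 6

Derivation:
Step 0 (initial): 2 infected
Step 1: +6 new -> 8 infected
Step 2: +7 new -> 15 infected
Step 3: +4 new -> 19 infected
Step 4: +2 new -> 21 infected
Step 5: +1 new -> 22 infected
Step 6: +0 new -> 22 infected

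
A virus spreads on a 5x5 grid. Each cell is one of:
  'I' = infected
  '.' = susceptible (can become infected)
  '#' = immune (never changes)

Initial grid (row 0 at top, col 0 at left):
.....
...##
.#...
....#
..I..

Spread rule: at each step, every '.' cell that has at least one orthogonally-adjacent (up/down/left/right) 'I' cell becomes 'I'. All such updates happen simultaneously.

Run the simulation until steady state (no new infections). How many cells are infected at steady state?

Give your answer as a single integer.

Answer: 21

Derivation:
Step 0 (initial): 1 infected
Step 1: +3 new -> 4 infected
Step 2: +5 new -> 9 infected
Step 3: +3 new -> 12 infected
Step 4: +4 new -> 16 infected
Step 5: +3 new -> 19 infected
Step 6: +2 new -> 21 infected
Step 7: +0 new -> 21 infected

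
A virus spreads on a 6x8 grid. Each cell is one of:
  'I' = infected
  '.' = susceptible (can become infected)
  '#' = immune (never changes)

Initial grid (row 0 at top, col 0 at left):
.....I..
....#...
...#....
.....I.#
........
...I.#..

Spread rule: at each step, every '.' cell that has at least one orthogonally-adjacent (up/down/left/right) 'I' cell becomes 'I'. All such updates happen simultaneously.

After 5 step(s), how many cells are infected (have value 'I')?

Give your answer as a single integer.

Answer: 42

Derivation:
Step 0 (initial): 3 infected
Step 1: +10 new -> 13 infected
Step 2: +10 new -> 23 infected
Step 3: +9 new -> 32 infected
Step 4: +6 new -> 38 infected
Step 5: +4 new -> 42 infected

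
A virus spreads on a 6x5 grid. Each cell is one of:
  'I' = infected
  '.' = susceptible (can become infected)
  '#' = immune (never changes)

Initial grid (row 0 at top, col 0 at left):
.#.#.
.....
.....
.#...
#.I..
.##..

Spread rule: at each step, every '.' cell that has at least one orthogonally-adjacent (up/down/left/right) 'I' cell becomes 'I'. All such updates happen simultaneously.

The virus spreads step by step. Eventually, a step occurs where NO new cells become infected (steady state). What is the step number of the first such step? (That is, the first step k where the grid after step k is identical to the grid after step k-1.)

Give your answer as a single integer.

Answer: 7

Derivation:
Step 0 (initial): 1 infected
Step 1: +3 new -> 4 infected
Step 2: +4 new -> 8 infected
Step 3: +5 new -> 13 infected
Step 4: +5 new -> 18 infected
Step 5: +3 new -> 21 infected
Step 6: +2 new -> 23 infected
Step 7: +0 new -> 23 infected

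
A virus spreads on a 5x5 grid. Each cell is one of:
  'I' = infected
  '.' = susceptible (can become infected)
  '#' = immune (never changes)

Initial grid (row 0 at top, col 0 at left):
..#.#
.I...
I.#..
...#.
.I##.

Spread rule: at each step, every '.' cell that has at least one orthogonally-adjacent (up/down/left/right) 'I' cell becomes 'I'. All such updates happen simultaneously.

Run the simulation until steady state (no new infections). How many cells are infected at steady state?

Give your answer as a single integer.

Step 0 (initial): 3 infected
Step 1: +7 new -> 10 infected
Step 2: +3 new -> 13 infected
Step 3: +3 new -> 16 infected
Step 4: +1 new -> 17 infected
Step 5: +1 new -> 18 infected
Step 6: +1 new -> 19 infected
Step 7: +0 new -> 19 infected

Answer: 19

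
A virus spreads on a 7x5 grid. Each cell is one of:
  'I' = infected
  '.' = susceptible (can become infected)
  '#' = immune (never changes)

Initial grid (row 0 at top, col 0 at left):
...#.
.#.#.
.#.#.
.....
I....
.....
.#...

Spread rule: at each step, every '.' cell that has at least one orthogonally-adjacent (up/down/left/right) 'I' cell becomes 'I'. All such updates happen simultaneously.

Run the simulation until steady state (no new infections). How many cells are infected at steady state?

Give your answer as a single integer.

Step 0 (initial): 1 infected
Step 1: +3 new -> 4 infected
Step 2: +5 new -> 9 infected
Step 3: +4 new -> 13 infected
Step 4: +6 new -> 19 infected
Step 5: +5 new -> 24 infected
Step 6: +3 new -> 27 infected
Step 7: +1 new -> 28 infected
Step 8: +1 new -> 29 infected
Step 9: +0 new -> 29 infected

Answer: 29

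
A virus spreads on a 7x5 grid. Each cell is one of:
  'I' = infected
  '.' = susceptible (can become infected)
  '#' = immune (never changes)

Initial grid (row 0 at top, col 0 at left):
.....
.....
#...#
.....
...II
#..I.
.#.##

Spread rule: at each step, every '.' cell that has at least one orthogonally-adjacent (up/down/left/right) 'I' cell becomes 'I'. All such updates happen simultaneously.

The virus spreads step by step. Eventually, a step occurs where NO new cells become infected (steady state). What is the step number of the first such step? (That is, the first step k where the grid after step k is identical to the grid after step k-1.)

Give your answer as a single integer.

Step 0 (initial): 3 infected
Step 1: +5 new -> 8 infected
Step 2: +5 new -> 13 infected
Step 3: +4 new -> 17 infected
Step 4: +5 new -> 22 infected
Step 5: +3 new -> 25 infected
Step 6: +2 new -> 27 infected
Step 7: +1 new -> 28 infected
Step 8: +0 new -> 28 infected

Answer: 8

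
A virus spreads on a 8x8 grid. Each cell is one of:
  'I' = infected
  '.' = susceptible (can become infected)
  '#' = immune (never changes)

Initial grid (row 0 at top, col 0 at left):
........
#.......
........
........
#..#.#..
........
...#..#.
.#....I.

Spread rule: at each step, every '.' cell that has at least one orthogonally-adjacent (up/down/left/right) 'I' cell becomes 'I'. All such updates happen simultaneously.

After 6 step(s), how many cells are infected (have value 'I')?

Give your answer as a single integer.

Answer: 24

Derivation:
Step 0 (initial): 1 infected
Step 1: +2 new -> 3 infected
Step 2: +3 new -> 6 infected
Step 3: +4 new -> 10 infected
Step 4: +4 new -> 14 infected
Step 5: +5 new -> 19 infected
Step 6: +5 new -> 24 infected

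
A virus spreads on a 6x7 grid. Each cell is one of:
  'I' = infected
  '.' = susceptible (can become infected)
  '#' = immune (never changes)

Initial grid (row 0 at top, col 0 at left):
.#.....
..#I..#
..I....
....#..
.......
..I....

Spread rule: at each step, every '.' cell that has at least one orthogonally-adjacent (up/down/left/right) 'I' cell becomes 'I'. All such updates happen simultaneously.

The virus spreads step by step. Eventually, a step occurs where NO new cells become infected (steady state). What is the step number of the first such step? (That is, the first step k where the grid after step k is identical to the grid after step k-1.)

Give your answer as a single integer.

Step 0 (initial): 3 infected
Step 1: +8 new -> 11 infected
Step 2: +12 new -> 23 infected
Step 3: +7 new -> 30 infected
Step 4: +6 new -> 36 infected
Step 5: +2 new -> 38 infected
Step 6: +0 new -> 38 infected

Answer: 6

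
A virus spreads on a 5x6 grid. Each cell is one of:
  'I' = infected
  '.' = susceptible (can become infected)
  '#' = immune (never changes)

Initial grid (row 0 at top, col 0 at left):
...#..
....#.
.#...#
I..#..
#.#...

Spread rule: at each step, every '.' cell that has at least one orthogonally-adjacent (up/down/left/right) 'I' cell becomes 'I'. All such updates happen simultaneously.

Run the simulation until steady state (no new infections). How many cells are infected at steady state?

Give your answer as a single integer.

Answer: 20

Derivation:
Step 0 (initial): 1 infected
Step 1: +2 new -> 3 infected
Step 2: +3 new -> 6 infected
Step 3: +3 new -> 9 infected
Step 4: +3 new -> 12 infected
Step 5: +3 new -> 15 infected
Step 6: +1 new -> 16 infected
Step 7: +2 new -> 18 infected
Step 8: +2 new -> 20 infected
Step 9: +0 new -> 20 infected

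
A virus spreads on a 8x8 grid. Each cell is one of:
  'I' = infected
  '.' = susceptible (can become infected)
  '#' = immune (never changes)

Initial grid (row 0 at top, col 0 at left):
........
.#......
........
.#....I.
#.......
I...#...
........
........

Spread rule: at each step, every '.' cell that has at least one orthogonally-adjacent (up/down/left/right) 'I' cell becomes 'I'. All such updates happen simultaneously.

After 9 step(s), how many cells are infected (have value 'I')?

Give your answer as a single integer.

Answer: 60

Derivation:
Step 0 (initial): 2 infected
Step 1: +6 new -> 8 infected
Step 2: +11 new -> 19 infected
Step 3: +13 new -> 32 infected
Step 4: +11 new -> 43 infected
Step 5: +7 new -> 50 infected
Step 6: +4 new -> 54 infected
Step 7: +2 new -> 56 infected
Step 8: +3 new -> 59 infected
Step 9: +1 new -> 60 infected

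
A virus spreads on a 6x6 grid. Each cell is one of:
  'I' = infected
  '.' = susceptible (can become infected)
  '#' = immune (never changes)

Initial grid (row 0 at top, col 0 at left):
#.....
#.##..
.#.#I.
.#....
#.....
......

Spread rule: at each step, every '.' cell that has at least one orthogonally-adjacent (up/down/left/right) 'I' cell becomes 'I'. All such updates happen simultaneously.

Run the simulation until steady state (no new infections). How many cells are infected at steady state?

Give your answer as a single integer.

Step 0 (initial): 1 infected
Step 1: +3 new -> 4 infected
Step 2: +5 new -> 9 infected
Step 3: +6 new -> 15 infected
Step 4: +5 new -> 20 infected
Step 5: +3 new -> 23 infected
Step 6: +2 new -> 25 infected
Step 7: +1 new -> 26 infected
Step 8: +0 new -> 26 infected

Answer: 26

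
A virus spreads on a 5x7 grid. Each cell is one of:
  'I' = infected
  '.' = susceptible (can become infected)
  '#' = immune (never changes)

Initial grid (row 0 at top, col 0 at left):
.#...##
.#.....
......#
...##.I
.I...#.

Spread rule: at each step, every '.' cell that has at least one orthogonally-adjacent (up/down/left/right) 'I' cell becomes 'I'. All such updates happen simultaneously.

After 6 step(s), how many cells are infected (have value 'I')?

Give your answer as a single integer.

Answer: 27

Derivation:
Step 0 (initial): 2 infected
Step 1: +5 new -> 7 infected
Step 2: +5 new -> 12 infected
Step 3: +5 new -> 17 infected
Step 4: +5 new -> 22 infected
Step 5: +4 new -> 26 infected
Step 6: +1 new -> 27 infected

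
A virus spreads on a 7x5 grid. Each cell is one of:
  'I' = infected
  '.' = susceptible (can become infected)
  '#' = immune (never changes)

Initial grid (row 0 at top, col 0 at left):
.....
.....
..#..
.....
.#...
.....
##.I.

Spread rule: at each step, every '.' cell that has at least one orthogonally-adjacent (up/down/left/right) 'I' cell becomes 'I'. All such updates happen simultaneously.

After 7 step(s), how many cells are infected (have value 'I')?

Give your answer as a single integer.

Step 0 (initial): 1 infected
Step 1: +3 new -> 4 infected
Step 2: +3 new -> 7 infected
Step 3: +4 new -> 11 infected
Step 4: +4 new -> 15 infected
Step 5: +4 new -> 19 infected
Step 6: +5 new -> 24 infected
Step 7: +4 new -> 28 infected

Answer: 28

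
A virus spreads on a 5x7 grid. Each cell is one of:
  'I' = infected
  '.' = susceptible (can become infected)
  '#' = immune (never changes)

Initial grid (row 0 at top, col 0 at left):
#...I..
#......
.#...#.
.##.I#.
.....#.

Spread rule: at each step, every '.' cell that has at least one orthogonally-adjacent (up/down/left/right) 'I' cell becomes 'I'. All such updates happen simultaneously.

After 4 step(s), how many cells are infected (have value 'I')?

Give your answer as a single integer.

Answer: 22

Derivation:
Step 0 (initial): 2 infected
Step 1: +6 new -> 8 infected
Step 2: +6 new -> 14 infected
Step 3: +5 new -> 19 infected
Step 4: +3 new -> 22 infected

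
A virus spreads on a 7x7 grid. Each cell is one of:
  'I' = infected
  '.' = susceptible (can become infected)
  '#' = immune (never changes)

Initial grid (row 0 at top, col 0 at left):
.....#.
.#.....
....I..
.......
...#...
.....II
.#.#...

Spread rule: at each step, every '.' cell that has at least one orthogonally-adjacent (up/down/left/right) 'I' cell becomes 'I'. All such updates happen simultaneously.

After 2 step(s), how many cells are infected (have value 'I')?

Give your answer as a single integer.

Answer: 23

Derivation:
Step 0 (initial): 3 infected
Step 1: +9 new -> 12 infected
Step 2: +11 new -> 23 infected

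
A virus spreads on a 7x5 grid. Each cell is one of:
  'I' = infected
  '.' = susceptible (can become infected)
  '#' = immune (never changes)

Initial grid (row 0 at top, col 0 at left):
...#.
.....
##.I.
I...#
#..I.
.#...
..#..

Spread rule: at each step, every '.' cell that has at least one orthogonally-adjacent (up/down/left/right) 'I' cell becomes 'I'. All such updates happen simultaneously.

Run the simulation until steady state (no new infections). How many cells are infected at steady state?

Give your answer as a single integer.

Step 0 (initial): 3 infected
Step 1: +8 new -> 11 infected
Step 2: +7 new -> 18 infected
Step 3: +4 new -> 22 infected
Step 4: +2 new -> 24 infected
Step 5: +1 new -> 25 infected
Step 6: +0 new -> 25 infected

Answer: 25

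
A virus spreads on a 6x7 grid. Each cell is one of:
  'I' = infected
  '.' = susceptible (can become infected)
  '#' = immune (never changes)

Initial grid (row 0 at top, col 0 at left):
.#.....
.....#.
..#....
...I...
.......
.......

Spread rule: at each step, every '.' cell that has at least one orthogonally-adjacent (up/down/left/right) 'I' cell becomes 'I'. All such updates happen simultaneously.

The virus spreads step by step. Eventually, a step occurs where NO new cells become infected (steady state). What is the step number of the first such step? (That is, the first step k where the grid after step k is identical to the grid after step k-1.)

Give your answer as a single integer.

Step 0 (initial): 1 infected
Step 1: +4 new -> 5 infected
Step 2: +7 new -> 12 infected
Step 3: +11 new -> 23 infected
Step 4: +9 new -> 32 infected
Step 5: +5 new -> 37 infected
Step 6: +2 new -> 39 infected
Step 7: +0 new -> 39 infected

Answer: 7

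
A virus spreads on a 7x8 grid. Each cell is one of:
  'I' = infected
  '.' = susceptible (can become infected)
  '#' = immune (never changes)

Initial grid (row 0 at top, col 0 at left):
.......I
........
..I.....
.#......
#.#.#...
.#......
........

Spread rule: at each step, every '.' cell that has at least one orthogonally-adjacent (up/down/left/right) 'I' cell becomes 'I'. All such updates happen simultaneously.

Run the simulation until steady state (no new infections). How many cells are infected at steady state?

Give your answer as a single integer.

Answer: 50

Derivation:
Step 0 (initial): 2 infected
Step 1: +6 new -> 8 infected
Step 2: +9 new -> 17 infected
Step 3: +12 new -> 29 infected
Step 4: +5 new -> 34 infected
Step 5: +6 new -> 40 infected
Step 6: +5 new -> 45 infected
Step 7: +3 new -> 48 infected
Step 8: +1 new -> 49 infected
Step 9: +1 new -> 50 infected
Step 10: +0 new -> 50 infected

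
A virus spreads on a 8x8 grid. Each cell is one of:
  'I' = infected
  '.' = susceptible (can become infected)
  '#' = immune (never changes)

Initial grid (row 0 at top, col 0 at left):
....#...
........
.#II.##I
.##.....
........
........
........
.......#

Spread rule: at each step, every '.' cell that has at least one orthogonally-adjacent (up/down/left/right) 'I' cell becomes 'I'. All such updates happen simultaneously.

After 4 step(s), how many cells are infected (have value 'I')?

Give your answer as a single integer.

Step 0 (initial): 3 infected
Step 1: +6 new -> 9 infected
Step 2: +10 new -> 19 infected
Step 3: +10 new -> 29 infected
Step 4: +10 new -> 39 infected

Answer: 39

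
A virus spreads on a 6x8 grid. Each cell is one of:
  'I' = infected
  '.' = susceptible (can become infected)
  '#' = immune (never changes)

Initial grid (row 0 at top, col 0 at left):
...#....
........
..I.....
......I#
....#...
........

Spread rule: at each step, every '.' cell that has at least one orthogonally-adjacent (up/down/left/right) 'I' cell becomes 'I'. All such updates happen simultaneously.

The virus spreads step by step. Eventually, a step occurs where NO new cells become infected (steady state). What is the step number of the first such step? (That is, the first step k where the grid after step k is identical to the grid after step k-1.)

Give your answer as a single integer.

Answer: 6

Derivation:
Step 0 (initial): 2 infected
Step 1: +7 new -> 9 infected
Step 2: +15 new -> 24 infected
Step 3: +12 new -> 36 infected
Step 4: +8 new -> 44 infected
Step 5: +1 new -> 45 infected
Step 6: +0 new -> 45 infected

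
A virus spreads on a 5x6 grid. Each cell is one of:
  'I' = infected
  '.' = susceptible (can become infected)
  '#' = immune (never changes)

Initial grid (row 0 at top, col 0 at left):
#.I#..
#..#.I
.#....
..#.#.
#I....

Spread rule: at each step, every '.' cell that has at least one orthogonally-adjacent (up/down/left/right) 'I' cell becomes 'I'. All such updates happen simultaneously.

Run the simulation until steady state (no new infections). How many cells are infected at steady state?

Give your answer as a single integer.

Step 0 (initial): 3 infected
Step 1: +7 new -> 10 infected
Step 2: +7 new -> 17 infected
Step 3: +5 new -> 22 infected
Step 4: +0 new -> 22 infected

Answer: 22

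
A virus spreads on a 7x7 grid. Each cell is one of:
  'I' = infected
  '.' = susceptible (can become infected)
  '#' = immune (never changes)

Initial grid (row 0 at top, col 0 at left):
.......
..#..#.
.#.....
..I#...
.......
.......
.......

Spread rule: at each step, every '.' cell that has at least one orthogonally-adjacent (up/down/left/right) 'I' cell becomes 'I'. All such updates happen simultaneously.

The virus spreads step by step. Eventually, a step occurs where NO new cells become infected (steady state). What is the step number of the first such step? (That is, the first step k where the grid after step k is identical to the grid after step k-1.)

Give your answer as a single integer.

Step 0 (initial): 1 infected
Step 1: +3 new -> 4 infected
Step 2: +5 new -> 9 infected
Step 3: +8 new -> 17 infected
Step 4: +10 new -> 27 infected
Step 5: +10 new -> 37 infected
Step 6: +6 new -> 43 infected
Step 7: +2 new -> 45 infected
Step 8: +0 new -> 45 infected

Answer: 8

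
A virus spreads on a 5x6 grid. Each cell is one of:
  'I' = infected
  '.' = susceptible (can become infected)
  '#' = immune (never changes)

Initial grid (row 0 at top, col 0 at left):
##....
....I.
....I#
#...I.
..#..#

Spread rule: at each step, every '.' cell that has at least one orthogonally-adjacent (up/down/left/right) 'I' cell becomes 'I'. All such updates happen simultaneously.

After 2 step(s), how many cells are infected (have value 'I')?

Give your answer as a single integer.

Step 0 (initial): 3 infected
Step 1: +7 new -> 10 infected
Step 2: +6 new -> 16 infected

Answer: 16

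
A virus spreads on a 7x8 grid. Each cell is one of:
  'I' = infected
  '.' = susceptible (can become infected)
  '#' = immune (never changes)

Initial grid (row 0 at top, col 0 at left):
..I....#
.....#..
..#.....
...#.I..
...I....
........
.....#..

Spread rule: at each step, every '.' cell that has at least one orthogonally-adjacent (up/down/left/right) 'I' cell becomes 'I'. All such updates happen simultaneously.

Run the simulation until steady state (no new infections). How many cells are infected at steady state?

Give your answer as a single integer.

Answer: 51

Derivation:
Step 0 (initial): 3 infected
Step 1: +10 new -> 13 infected
Step 2: +14 new -> 27 infected
Step 3: +14 new -> 41 infected
Step 4: +8 new -> 49 infected
Step 5: +2 new -> 51 infected
Step 6: +0 new -> 51 infected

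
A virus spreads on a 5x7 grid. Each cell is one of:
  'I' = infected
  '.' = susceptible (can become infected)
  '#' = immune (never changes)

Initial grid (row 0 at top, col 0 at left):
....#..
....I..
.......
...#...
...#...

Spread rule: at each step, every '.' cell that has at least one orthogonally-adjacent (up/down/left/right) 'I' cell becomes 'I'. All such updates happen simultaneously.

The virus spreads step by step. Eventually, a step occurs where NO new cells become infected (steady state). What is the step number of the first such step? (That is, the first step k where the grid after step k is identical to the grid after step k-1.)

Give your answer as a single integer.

Step 0 (initial): 1 infected
Step 1: +3 new -> 4 infected
Step 2: +7 new -> 11 infected
Step 3: +7 new -> 18 infected
Step 4: +6 new -> 24 infected
Step 5: +5 new -> 29 infected
Step 6: +2 new -> 31 infected
Step 7: +1 new -> 32 infected
Step 8: +0 new -> 32 infected

Answer: 8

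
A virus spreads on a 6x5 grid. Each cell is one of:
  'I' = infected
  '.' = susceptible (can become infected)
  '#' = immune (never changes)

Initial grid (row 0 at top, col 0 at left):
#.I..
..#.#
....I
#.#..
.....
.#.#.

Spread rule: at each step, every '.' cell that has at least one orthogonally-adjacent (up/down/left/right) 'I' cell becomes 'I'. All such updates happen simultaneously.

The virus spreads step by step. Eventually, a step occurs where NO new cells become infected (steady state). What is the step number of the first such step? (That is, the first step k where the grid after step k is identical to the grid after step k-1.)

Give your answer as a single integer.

Answer: 8

Derivation:
Step 0 (initial): 2 infected
Step 1: +4 new -> 6 infected
Step 2: +6 new -> 12 infected
Step 3: +4 new -> 16 infected
Step 4: +3 new -> 19 infected
Step 5: +2 new -> 21 infected
Step 6: +1 new -> 22 infected
Step 7: +1 new -> 23 infected
Step 8: +0 new -> 23 infected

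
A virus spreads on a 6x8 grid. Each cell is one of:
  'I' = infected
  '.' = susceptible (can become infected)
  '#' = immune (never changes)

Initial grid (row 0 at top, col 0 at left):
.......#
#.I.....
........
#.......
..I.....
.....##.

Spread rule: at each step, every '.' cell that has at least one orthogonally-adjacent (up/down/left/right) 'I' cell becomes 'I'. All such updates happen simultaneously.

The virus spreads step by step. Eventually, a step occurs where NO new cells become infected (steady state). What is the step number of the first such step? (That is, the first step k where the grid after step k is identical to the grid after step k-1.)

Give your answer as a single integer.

Step 0 (initial): 2 infected
Step 1: +8 new -> 10 infected
Step 2: +11 new -> 21 infected
Step 3: +9 new -> 30 infected
Step 4: +5 new -> 35 infected
Step 5: +5 new -> 40 infected
Step 6: +3 new -> 43 infected
Step 7: +0 new -> 43 infected

Answer: 7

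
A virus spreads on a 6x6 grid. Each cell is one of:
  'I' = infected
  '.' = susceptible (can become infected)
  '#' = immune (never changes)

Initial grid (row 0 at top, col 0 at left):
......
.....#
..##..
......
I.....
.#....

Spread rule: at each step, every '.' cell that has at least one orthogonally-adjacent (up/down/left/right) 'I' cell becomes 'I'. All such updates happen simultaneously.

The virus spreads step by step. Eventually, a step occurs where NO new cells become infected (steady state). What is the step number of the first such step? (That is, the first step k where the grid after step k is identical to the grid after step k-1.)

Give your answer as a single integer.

Answer: 10

Derivation:
Step 0 (initial): 1 infected
Step 1: +3 new -> 4 infected
Step 2: +3 new -> 7 infected
Step 3: +5 new -> 12 infected
Step 4: +5 new -> 17 infected
Step 5: +5 new -> 22 infected
Step 6: +5 new -> 27 infected
Step 7: +3 new -> 30 infected
Step 8: +1 new -> 31 infected
Step 9: +1 new -> 32 infected
Step 10: +0 new -> 32 infected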